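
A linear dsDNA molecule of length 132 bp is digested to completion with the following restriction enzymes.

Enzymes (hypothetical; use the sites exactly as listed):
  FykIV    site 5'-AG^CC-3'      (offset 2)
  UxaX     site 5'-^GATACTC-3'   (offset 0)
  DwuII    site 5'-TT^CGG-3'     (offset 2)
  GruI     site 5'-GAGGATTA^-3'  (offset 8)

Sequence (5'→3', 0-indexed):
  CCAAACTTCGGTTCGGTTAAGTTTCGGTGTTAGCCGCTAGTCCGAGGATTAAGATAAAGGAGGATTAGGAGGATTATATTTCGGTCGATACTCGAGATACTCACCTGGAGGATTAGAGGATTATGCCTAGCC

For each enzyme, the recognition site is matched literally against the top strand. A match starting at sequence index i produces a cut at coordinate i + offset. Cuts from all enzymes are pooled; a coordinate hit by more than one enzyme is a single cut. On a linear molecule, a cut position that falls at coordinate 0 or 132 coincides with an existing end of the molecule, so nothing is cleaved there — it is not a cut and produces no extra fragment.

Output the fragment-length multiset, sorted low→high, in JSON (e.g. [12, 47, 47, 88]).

Site scan:
  FykIV (AGCC, off=2): starts [31, 128] → cuts [33, 130]
  UxaX (GATACTC, off=0): starts [86, 95] → cuts [86, 95]
  DwuII (TTCGG, off=2): starts [6, 11, 22, 79] → cuts [8, 13, 24, 81]
  GruI (GAGGATTA, off=8): starts [43, 59, 68, 107, 115] → cuts [51, 67, 76, 115, 123]

Pooled cuts: [8, 13, 24, 33, 51, 67, 76, 81, 86, 95, 115, 123, 130]

Fragments:
  [0,8): 8 bp
  [8,13): 5 bp
  [13,24): 11 bp
  [24,33): 9 bp
  [33,51): 18 bp
  [51,67): 16 bp
  [67,76): 9 bp
  [76,81): 5 bp
  [81,86): 5 bp
  [86,95): 9 bp
  [95,115): 20 bp
  [115,123): 8 bp
  [123,130): 7 bp
  [130,132): 2 bp

[2,5,5,5,7,8,8,9,9,9,11,16,18,20]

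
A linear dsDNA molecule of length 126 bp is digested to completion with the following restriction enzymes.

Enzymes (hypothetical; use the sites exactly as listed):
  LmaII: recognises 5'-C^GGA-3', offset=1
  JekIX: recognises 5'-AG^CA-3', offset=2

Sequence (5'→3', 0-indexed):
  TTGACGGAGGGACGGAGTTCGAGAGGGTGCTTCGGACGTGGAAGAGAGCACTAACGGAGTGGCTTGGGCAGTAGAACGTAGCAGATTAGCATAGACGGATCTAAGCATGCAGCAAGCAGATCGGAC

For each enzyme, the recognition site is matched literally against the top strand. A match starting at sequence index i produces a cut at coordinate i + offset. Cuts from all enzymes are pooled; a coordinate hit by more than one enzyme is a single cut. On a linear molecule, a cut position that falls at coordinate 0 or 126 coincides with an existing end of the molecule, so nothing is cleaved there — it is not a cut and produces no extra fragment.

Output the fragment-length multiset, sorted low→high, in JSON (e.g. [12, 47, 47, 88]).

Site scan:
  LmaII CGGA/1: at [4, 12, 32, 54, 95, 121] ⇒ [5, 13, 33, 55, 96, 122]
  JekIX AGCA/2: at [46, 79, 87, 103, 110, 114] ⇒ [48, 81, 89, 105, 112, 116]

Pooled cuts: [5, 13, 33, 48, 55, 81, 89, 96, 105, 112, 116, 122]

Fragments:
  [0,5): 5 bp
  [5,13): 8 bp
  [13,33): 20 bp
  [33,48): 15 bp
  [48,55): 7 bp
  [55,81): 26 bp
  [81,89): 8 bp
  [89,96): 7 bp
  [96,105): 9 bp
  [105,112): 7 bp
  [112,116): 4 bp
  [116,122): 6 bp
  [122,126): 4 bp

[4,4,5,6,7,7,7,8,8,9,15,20,26]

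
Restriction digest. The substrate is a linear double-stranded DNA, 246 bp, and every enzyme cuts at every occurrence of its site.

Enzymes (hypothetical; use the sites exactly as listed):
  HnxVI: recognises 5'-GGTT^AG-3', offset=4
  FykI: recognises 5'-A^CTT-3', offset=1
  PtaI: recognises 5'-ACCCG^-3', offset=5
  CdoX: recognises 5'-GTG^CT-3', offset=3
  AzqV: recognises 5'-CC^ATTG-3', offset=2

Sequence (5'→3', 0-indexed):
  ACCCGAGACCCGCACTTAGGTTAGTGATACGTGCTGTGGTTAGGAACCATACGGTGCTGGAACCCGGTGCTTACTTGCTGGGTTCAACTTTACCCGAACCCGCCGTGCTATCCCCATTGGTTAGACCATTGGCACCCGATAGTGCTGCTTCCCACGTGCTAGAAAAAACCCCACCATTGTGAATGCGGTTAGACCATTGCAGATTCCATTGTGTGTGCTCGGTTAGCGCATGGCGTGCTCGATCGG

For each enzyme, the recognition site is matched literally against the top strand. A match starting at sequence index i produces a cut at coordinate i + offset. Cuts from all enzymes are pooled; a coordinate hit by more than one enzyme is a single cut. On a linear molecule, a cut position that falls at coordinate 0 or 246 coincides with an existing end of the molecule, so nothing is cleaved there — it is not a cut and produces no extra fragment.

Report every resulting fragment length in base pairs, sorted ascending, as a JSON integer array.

[2,3,4,5,5,5,5,6,6,7,7,7,8,8,8,9,9,10,10,11,11,12,13,14,14,15,15,17]

Site scan:
  HnxVI GGTTAG/4: at [18, 37, 118, 186, 220] ⇒ [22, 41, 122, 190, 224]
  FykI ACTT/1: at [13, 72, 86] ⇒ [14, 73, 87]
  PtaI ACCCG/5: at [0, 7, 61, 91, 97, 133] ⇒ [5, 12, 66, 96, 102, 138]
  CdoX GTGCT/3: at [30, 53, 66, 104, 141, 155, 214, 234] ⇒ [33, 56, 69, 107, 144, 158, 217, 237]
  AzqV CCATTG/2: at [113, 125, 173, 193, 205] ⇒ [115, 127, 175, 195, 207]

Pooled cuts: [5, 12, 14, 22, 33, 41, 56, 66, 69, 73, 87, 96, 102, 107, 115, 122, 127, 138, 144, 158, 175, 190, 195, 207, 217, 224, 237]

Fragments:
  [0,5): 5 bp
  [5,12): 7 bp
  [12,14): 2 bp
  [14,22): 8 bp
  [22,33): 11 bp
  [33,41): 8 bp
  [41,56): 15 bp
  [56,66): 10 bp
  [66,69): 3 bp
  [69,73): 4 bp
  [73,87): 14 bp
  [87,96): 9 bp
  [96,102): 6 bp
  [102,107): 5 bp
  [107,115): 8 bp
  [115,122): 7 bp
  [122,127): 5 bp
  [127,138): 11 bp
  [138,144): 6 bp
  [144,158): 14 bp
  [158,175): 17 bp
  [175,190): 15 bp
  [190,195): 5 bp
  [195,207): 12 bp
  [207,217): 10 bp
  [217,224): 7 bp
  [224,237): 13 bp
  [237,246): 9 bp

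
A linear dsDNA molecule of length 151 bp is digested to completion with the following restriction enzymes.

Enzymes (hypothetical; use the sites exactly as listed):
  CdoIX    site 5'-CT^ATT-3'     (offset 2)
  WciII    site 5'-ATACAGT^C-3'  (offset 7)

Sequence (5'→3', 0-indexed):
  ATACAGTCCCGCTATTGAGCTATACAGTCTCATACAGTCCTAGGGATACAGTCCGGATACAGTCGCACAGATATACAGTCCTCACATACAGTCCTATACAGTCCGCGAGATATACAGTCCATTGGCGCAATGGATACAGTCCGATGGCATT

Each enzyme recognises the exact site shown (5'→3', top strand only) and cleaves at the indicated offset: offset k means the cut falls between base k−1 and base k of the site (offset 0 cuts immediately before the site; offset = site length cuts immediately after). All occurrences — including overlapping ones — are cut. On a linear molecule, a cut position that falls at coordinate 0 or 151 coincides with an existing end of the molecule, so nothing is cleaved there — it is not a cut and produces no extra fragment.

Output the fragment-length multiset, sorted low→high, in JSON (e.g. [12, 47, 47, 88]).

Site scan:
  CdoIX (CTATT, off=2): starts [11] → cuts [13]
  WciII (ATACAGTC, off=7): starts [0, 21, 31, 45, 56, 72, 85, 95, 111, 133] → cuts [7, 28, 38, 52, 63, 79, 92, 102, 118, 140]

All cut coordinates (distinct, sorted): [7, 13, 28, 38, 52, 63, 79, 92, 102, 118, 140]

Fragments:
  [0,7): 7 bp
  [7,13): 6 bp
  [13,28): 15 bp
  [28,38): 10 bp
  [38,52): 14 bp
  [52,63): 11 bp
  [63,79): 16 bp
  [79,92): 13 bp
  [92,102): 10 bp
  [102,118): 16 bp
  [118,140): 22 bp
  [140,151): 11 bp

[6,7,10,10,11,11,13,14,15,16,16,22]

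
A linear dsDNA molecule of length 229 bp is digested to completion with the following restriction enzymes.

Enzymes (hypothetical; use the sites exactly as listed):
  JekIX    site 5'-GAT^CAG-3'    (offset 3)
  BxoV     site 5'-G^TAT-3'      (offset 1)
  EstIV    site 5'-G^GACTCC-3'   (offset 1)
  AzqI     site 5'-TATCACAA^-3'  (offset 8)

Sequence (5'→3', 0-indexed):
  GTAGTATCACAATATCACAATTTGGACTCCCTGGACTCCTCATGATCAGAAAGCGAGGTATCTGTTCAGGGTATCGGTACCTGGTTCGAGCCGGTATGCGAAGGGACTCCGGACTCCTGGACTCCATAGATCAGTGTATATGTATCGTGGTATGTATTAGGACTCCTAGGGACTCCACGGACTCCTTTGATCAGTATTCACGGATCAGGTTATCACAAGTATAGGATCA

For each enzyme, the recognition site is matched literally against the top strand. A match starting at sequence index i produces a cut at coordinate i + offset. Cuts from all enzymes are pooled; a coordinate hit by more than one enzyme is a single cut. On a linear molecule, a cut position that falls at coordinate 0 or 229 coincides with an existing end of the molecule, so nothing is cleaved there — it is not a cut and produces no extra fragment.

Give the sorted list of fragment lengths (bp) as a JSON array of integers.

[1,3,4,4,4,5,6,6,7,8,8,8,8,9,9,10,10,10,11,12,12,12,13,13,13,23]

Site scan:
  JekIX GATCAG/3: at [43, 128, 188, 202] ⇒ [46, 131, 191, 205]
  BxoV GTAT/1: at [3, 57, 70, 93, 135, 141, 149, 153, 193, 218] ⇒ [4, 58, 71, 94, 136, 142, 150, 154, 194, 219]
  EstIV GGACTCC/1: at [23, 32, 103, 110, 118, 159, 169, 178] ⇒ [24, 33, 104, 111, 119, 160, 170, 179]
  AzqI TATCACAA/8: at [4, 12, 210] ⇒ [12, 20, 218]

All cut coordinates (distinct, sorted): [4, 12, 20, 24, 33, 46, 58, 71, 94, 104, 111, 119, 131, 136, 142, 150, 154, 160, 170, 179, 191, 194, 205, 218, 219]

Fragment lengths:
  [0,4): 4 bp
  [4,12): 8 bp
  [12,20): 8 bp
  [20,24): 4 bp
  [24,33): 9 bp
  [33,46): 13 bp
  [46,58): 12 bp
  [58,71): 13 bp
  [71,94): 23 bp
  [94,104): 10 bp
  [104,111): 7 bp
  [111,119): 8 bp
  [119,131): 12 bp
  [131,136): 5 bp
  [136,142): 6 bp
  [142,150): 8 bp
  [150,154): 4 bp
  [154,160): 6 bp
  [160,170): 10 bp
  [170,179): 9 bp
  [179,191): 12 bp
  [191,194): 3 bp
  [194,205): 11 bp
  [205,218): 13 bp
  [218,219): 1 bp
  [219,229): 10 bp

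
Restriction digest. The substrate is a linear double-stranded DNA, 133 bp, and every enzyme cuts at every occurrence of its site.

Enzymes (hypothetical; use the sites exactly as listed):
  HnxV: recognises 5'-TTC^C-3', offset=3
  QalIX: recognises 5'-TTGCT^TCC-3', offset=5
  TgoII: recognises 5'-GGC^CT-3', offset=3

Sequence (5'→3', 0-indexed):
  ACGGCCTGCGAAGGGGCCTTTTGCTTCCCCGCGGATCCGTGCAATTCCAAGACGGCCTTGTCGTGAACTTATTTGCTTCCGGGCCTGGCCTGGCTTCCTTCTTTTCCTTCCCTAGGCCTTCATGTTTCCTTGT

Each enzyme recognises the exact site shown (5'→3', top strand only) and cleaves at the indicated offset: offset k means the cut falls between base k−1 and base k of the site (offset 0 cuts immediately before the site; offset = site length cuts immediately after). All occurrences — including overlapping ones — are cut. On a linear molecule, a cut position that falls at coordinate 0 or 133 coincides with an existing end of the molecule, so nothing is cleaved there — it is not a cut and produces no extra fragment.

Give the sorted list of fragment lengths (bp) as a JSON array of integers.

Site scan:
  HnxV (TTCC, off=3): starts [24, 44, 76, 94, 103, 107, 125] → cuts [27, 47, 79, 97, 106, 110, 128]
  QalIX (TTGCTTCC, off=5): starts [20, 72] → cuts [25, 77]
  TgoII (GGCCT, off=3): starts [2, 14, 53, 81, 86, 114] → cuts [5, 17, 56, 84, 89, 117]

Pooled cuts: [5, 17, 25, 27, 47, 56, 77, 79, 84, 89, 97, 106, 110, 117, 128]

Fragment lengths:
  [0,5): 5 bp
  [5,17): 12 bp
  [17,25): 8 bp
  [25,27): 2 bp
  [27,47): 20 bp
  [47,56): 9 bp
  [56,77): 21 bp
  [77,79): 2 bp
  [79,84): 5 bp
  [84,89): 5 bp
  [89,97): 8 bp
  [97,106): 9 bp
  [106,110): 4 bp
  [110,117): 7 bp
  [117,128): 11 bp
  [128,133): 5 bp

[2,2,4,5,5,5,5,7,8,8,9,9,11,12,20,21]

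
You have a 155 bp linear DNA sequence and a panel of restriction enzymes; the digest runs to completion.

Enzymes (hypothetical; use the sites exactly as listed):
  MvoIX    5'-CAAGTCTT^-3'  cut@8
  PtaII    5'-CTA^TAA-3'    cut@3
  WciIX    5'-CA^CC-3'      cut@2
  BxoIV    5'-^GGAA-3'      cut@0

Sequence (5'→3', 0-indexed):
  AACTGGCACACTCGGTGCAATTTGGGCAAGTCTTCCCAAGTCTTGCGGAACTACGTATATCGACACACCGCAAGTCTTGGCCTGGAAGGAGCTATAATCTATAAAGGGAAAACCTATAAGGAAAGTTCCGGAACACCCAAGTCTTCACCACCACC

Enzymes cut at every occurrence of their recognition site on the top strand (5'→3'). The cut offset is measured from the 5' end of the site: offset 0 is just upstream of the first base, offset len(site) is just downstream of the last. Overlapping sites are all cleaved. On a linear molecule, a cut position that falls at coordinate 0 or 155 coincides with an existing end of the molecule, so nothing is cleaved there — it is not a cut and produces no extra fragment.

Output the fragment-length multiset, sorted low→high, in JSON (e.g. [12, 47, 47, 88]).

[2,2,2,3,3,3,5,5,6,7,10,10,10,10,11,11,21,34]

Scan for sites:
  MvoIX CAAGTCTT/8: at [26, 36, 70, 137] ⇒ [34, 44, 78, 145]
  PtaII CTATAA/3: at [91, 98, 113] ⇒ [94, 101, 116]
  WciIX CACC/2: at [65, 133, 145, 148, 151] ⇒ [67, 135, 147, 150, 153]
  BxoIV GGAA/0: at [46, 83, 106, 119, 129] ⇒ [46, 83, 106, 119, 129]

All cut coordinates (distinct, sorted): [34, 44, 46, 67, 78, 83, 94, 101, 106, 116, 119, 129, 135, 145, 147, 150, 153]

Fragment lengths:
  [0,34): 34 bp
  [34,44): 10 bp
  [44,46): 2 bp
  [46,67): 21 bp
  [67,78): 11 bp
  [78,83): 5 bp
  [83,94): 11 bp
  [94,101): 7 bp
  [101,106): 5 bp
  [106,116): 10 bp
  [116,119): 3 bp
  [119,129): 10 bp
  [129,135): 6 bp
  [135,145): 10 bp
  [145,147): 2 bp
  [147,150): 3 bp
  [150,153): 3 bp
  [153,155): 2 bp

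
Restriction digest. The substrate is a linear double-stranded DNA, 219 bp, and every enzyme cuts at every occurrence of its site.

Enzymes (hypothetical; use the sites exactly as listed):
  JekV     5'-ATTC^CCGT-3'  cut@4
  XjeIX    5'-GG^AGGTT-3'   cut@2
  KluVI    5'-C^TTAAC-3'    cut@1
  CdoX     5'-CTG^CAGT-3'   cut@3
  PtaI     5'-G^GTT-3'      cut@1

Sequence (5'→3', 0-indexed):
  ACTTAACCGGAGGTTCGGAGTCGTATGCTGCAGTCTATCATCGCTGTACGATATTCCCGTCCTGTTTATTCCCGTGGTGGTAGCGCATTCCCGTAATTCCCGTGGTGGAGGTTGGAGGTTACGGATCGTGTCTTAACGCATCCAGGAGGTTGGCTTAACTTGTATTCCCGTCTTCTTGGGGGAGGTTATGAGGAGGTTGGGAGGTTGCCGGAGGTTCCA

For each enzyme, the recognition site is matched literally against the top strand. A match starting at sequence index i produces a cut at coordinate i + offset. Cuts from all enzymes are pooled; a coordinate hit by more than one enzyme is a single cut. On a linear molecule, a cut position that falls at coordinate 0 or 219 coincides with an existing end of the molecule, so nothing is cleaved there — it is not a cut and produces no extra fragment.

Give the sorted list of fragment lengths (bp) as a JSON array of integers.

Scan for sites:
  JekV ATTCCCGT/4: at [52, 67, 86, 95, 163] ⇒ [56, 71, 90, 99, 167]
  XjeIX GGAGGTT/2: at [8, 106, 113, 144, 180, 191, 199, 209] ⇒ [10, 108, 115, 146, 182, 193, 201, 211]
  KluVI CTTAAC/1: at [1, 131, 153] ⇒ [2, 132, 154]
  CdoX CTGCAGT/3: at [27] ⇒ [30]
  PtaI GGTT/1: at [11, 109, 116, 147, 183, 194, 202, 212] ⇒ [12, 110, 117, 148, 184, 195, 203, 213]

All cut coordinates (distinct, sorted): [2, 10, 12, 30, 56, 71, 90, 99, 108, 110, 115, 117, 132, 146, 148, 154, 167, 182, 184, 193, 195, 201, 203, 211, 213]

Fragment lengths:
  [0,2): 2 bp
  [2,10): 8 bp
  [10,12): 2 bp
  [12,30): 18 bp
  [30,56): 26 bp
  [56,71): 15 bp
  [71,90): 19 bp
  [90,99): 9 bp
  [99,108): 9 bp
  [108,110): 2 bp
  [110,115): 5 bp
  [115,117): 2 bp
  [117,132): 15 bp
  [132,146): 14 bp
  [146,148): 2 bp
  [148,154): 6 bp
  [154,167): 13 bp
  [167,182): 15 bp
  [182,184): 2 bp
  [184,193): 9 bp
  [193,195): 2 bp
  [195,201): 6 bp
  [201,203): 2 bp
  [203,211): 8 bp
  [211,213): 2 bp
  [213,219): 6 bp

[2,2,2,2,2,2,2,2,2,5,6,6,6,8,8,9,9,9,13,14,15,15,15,18,19,26]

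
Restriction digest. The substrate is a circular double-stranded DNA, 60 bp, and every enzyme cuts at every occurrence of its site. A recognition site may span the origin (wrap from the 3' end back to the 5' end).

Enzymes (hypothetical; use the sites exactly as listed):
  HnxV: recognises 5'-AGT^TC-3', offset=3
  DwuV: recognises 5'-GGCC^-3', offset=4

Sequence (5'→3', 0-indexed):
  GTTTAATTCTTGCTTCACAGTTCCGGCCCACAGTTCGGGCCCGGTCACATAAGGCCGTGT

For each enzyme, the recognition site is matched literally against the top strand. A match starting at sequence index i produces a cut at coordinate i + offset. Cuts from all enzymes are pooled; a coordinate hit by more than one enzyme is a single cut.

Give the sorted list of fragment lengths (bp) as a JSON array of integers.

Scan for sites:
  HnxV (AGTTC, off=3): starts [18, 31] → cuts [21, 34]
  DwuV (GGCC, off=4): starts [24, 37, 52] → cuts [28, 41, 56]

Pooled cuts: [21, 28, 34, 41, 56]

Fragment lengths:
  21→28: 7 bp
  28→34: 6 bp
  34→41: 7 bp
  41→56: 15 bp
  56→21 (wrap): 60-56+21 = 25 bp

[6,7,7,15,25]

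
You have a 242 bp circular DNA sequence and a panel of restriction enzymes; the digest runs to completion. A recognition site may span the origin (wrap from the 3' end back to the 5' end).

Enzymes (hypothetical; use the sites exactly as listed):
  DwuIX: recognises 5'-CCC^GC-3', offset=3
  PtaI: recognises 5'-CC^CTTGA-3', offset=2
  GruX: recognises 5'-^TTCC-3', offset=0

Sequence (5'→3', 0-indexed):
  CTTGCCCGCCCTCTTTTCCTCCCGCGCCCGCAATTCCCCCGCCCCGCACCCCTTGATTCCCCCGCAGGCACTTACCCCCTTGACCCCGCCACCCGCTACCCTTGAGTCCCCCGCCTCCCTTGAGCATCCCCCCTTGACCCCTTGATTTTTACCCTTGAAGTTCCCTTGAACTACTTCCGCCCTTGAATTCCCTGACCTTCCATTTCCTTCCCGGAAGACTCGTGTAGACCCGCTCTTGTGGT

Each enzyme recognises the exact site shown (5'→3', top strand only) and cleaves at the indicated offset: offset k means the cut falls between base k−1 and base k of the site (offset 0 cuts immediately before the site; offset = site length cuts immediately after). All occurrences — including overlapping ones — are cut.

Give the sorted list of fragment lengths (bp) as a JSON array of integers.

[4,4,4,5,5,6,6,6,6,6,6,7,7,7,7,7,8,8,8,9,10,10,12,13,14,15,18,24]

Site scan:
  DwuIX CCCGC/3: at [4, 20, 26, 37, 42, 60, 84, 91, 109, 228] ⇒ [7, 23, 29, 40, 45, 63, 87, 94, 112, 231]
  PtaI CCCTTGA/2: at [49, 76, 98, 116, 130, 138, 151, 162, 179] ⇒ [51, 78, 100, 118, 132, 140, 153, 164, 181]
  GruX TTCC/0: at [15, 33, 56, 160, 174, 187, 197, 203, 207] ⇒ [15, 33, 56, 160, 174, 187, 197, 203, 207]

All cut coordinates (distinct, sorted): [7, 15, 23, 29, 33, 40, 45, 51, 56, 63, 78, 87, 94, 100, 112, 118, 132, 140, 153, 160, 164, 174, 181, 187, 197, 203, 207, 231]

Fragments:
  7→15: 8 bp
  15→23: 8 bp
  23→29: 6 bp
  29→33: 4 bp
  33→40: 7 bp
  40→45: 5 bp
  45→51: 6 bp
  51→56: 5 bp
  56→63: 7 bp
  63→78: 15 bp
  78→87: 9 bp
  87→94: 7 bp
  94→100: 6 bp
  100→112: 12 bp
  112→118: 6 bp
  118→132: 14 bp
  132→140: 8 bp
  140→153: 13 bp
  153→160: 7 bp
  160→164: 4 bp
  164→174: 10 bp
  174→181: 7 bp
  181→187: 6 bp
  187→197: 10 bp
  197→203: 6 bp
  203→207: 4 bp
  207→231: 24 bp
  231→7 (wrap): 242-231+7 = 18 bp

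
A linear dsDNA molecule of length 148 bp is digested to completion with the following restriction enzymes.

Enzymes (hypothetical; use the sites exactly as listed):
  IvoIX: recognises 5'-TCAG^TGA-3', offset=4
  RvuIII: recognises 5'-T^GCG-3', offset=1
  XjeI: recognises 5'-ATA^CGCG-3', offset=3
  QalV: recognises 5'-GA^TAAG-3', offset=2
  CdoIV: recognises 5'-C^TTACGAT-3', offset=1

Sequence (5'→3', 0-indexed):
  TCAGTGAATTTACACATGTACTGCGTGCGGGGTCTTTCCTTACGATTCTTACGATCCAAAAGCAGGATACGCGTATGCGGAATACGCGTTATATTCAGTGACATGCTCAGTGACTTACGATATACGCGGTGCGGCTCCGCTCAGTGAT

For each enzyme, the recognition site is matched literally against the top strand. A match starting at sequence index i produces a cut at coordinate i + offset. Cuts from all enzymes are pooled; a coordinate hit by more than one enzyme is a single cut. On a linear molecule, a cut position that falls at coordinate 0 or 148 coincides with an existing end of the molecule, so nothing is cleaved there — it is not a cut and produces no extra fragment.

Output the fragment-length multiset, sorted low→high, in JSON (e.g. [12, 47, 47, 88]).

Scan for sites:
  IvoIX (TCAGTGA, off=4): starts [0, 94, 106, 140] → cuts [4, 98, 110, 144]
  RvuIII (TGCG, off=1): starts [21, 25, 75, 129] → cuts [22, 26, 76, 130]
  XjeI (ATACGCG, off=3): starts [66, 81, 121] → cuts [69, 84, 124]
  QalV (GATAAG, off=2): no sites
  CdoIV (CTTACGAT, off=1): starts [38, 47, 113] → cuts [39, 48, 114]

All cut coordinates (distinct, sorted): [4, 22, 26, 39, 48, 69, 76, 84, 98, 110, 114, 124, 130, 144]

Fragments:
  [0,4): 4 bp
  [4,22): 18 bp
  [22,26): 4 bp
  [26,39): 13 bp
  [39,48): 9 bp
  [48,69): 21 bp
  [69,76): 7 bp
  [76,84): 8 bp
  [84,98): 14 bp
  [98,110): 12 bp
  [110,114): 4 bp
  [114,124): 10 bp
  [124,130): 6 bp
  [130,144): 14 bp
  [144,148): 4 bp

[4,4,4,4,6,7,8,9,10,12,13,14,14,18,21]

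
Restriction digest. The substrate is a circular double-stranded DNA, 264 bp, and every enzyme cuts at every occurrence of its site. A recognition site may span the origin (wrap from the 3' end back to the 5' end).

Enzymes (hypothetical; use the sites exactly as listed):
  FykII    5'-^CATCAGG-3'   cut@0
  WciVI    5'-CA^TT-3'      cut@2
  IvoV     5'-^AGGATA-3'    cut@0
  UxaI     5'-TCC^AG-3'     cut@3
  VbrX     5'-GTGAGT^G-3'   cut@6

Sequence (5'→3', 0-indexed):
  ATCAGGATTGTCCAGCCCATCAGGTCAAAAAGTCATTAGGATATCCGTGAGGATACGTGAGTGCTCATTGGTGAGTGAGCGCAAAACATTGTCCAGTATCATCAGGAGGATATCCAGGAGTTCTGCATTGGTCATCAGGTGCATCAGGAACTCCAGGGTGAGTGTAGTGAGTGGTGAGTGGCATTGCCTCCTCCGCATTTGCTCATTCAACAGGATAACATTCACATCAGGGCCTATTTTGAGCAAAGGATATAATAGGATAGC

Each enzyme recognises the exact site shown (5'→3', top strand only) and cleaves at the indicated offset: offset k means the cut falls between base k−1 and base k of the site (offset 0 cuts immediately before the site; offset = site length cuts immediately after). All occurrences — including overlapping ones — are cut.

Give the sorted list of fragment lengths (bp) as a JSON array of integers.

[2,4,4,4,5,5,5,6,6,7,7,7,8,9,9,9,9,9,9,10,12,12,12,13,13,14,14,18,22]

Site scan:
  FykII (CATCAGG, off=0): starts [17, 99, 132, 141, 224, 263] → cuts [17, 99, 132, 141, 224, 263]
  WciVI (CATT, off=2): starts [33, 65, 86, 125, 181, 195, 203, 218] → cuts [35, 67, 88, 127, 183, 197, 205, 220]
  IvoV (AGGATA, off=0): starts [37, 49, 106, 211, 246, 256] → cuts [37, 49, 106, 211, 246, 256]
  UxaI (TCCAG, off=3): starts [10, 91, 112, 151] → cuts [13, 94, 115, 154]
  VbrX (GTGAGTG, off=6): starts [56, 70, 157, 166, 173] → cuts [62, 76, 163, 172, 179]

All cut coordinates (distinct, sorted): [13, 17, 35, 37, 49, 62, 67, 76, 88, 94, 99, 106, 115, 127, 132, 141, 154, 163, 172, 179, 183, 197, 205, 211, 220, 224, 246, 256, 263]

Fragment lengths:
  13→17: 4 bp
  17→35: 18 bp
  35→37: 2 bp
  37→49: 12 bp
  49→62: 13 bp
  62→67: 5 bp
  67→76: 9 bp
  76→88: 12 bp
  88→94: 6 bp
  94→99: 5 bp
  99→106: 7 bp
  106→115: 9 bp
  115→127: 12 bp
  127→132: 5 bp
  132→141: 9 bp
  141→154: 13 bp
  154→163: 9 bp
  163→172: 9 bp
  172→179: 7 bp
  179→183: 4 bp
  183→197: 14 bp
  197→205: 8 bp
  205→211: 6 bp
  211→220: 9 bp
  220→224: 4 bp
  224→246: 22 bp
  246→256: 10 bp
  256→263: 7 bp
  263→13 (wrap): 264-263+13 = 14 bp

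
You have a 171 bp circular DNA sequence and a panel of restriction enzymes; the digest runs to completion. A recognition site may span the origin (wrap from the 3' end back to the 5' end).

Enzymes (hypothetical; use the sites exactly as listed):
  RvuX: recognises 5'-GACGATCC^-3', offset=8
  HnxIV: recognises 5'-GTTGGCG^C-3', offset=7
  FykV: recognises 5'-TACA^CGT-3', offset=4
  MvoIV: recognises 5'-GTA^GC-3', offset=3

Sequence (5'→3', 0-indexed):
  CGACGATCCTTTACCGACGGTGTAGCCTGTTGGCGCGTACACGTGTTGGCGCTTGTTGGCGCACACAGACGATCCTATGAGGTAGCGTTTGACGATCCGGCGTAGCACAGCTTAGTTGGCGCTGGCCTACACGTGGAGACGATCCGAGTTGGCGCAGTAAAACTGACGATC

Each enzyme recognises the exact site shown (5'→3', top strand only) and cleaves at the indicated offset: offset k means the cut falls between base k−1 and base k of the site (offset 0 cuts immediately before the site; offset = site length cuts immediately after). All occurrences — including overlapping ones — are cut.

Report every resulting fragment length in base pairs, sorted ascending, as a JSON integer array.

Site scan:
  RvuX (GACGATCC, off=8): starts [1, 67, 90, 137, 164] → cuts [1, 9, 75, 98, 145]
  HnxIV (GTTGGCGC, off=7): starts [28, 44, 54, 114, 147] → cuts [35, 51, 61, 121, 154]
  FykV (TACACGT, off=4): starts [37, 127] → cuts [41, 131]
  MvoIV (GTAGC, off=3): starts [21, 81, 101] → cuts [24, 84, 104]

Pooled cuts: [1, 9, 24, 35, 41, 51, 61, 75, 84, 98, 104, 121, 131, 145, 154]

Fragment lengths:
  1→9: 8 bp
  9→24: 15 bp
  24→35: 11 bp
  35→41: 6 bp
  41→51: 10 bp
  51→61: 10 bp
  61→75: 14 bp
  75→84: 9 bp
  84→98: 14 bp
  98→104: 6 bp
  104→121: 17 bp
  121→131: 10 bp
  131→145: 14 bp
  145→154: 9 bp
  154→1 (wrap): 171-154+1 = 18 bp

[6,6,8,9,9,10,10,10,11,14,14,14,15,17,18]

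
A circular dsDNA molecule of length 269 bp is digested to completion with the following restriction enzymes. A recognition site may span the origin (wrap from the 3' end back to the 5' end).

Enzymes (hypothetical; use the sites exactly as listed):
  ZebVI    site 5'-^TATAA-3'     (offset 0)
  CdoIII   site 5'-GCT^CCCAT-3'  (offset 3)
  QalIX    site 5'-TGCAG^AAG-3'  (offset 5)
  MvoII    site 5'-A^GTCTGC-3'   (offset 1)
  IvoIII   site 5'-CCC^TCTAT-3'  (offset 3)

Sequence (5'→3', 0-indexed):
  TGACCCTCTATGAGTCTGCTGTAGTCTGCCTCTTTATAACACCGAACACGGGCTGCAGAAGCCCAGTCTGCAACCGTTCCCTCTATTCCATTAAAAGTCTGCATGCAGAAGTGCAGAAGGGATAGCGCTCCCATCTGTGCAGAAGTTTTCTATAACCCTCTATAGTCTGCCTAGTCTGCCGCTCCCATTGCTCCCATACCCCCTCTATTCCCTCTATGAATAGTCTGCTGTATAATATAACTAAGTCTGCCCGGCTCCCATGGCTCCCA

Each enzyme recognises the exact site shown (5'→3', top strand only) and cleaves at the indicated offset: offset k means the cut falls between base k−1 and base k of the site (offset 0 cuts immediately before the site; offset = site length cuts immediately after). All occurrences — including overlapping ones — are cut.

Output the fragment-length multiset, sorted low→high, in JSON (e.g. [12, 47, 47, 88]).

[5,6,7,7,8,8,8,8,9,9,9,9,9,10,10,10,10,11,11,12,12,13,13,15,16,24]

Site scan:
  ZebVI TATAA/0: at [34, 150, 230, 235] ⇒ [34, 150, 230, 235]
  CdoIII GCTCCCAT/3: at [126, 180, 189, 253, 262] ⇒ [129, 183, 192, 256, 265]
  QalIX TGCAGAAG/5: at [53, 103, 111, 137] ⇒ [58, 108, 116, 142]
  MvoII AGTCTGC/1: at [12, 22, 64, 95, 163, 172, 221, 243] ⇒ [13, 23, 65, 96, 164, 173, 222, 244]
  IvoIII CCCTCTAT/3: at [3, 78, 155, 200, 209] ⇒ [6, 81, 158, 203, 212]

All cut coordinates (distinct, sorted): [6, 13, 23, 34, 58, 65, 81, 96, 108, 116, 129, 142, 150, 158, 164, 173, 183, 192, 203, 212, 222, 230, 235, 244, 256, 265]

Fragments:
  6→13: 7 bp
  13→23: 10 bp
  23→34: 11 bp
  34→58: 24 bp
  58→65: 7 bp
  65→81: 16 bp
  81→96: 15 bp
  96→108: 12 bp
  108→116: 8 bp
  116→129: 13 bp
  129→142: 13 bp
  142→150: 8 bp
  150→158: 8 bp
  158→164: 6 bp
  164→173: 9 bp
  173→183: 10 bp
  183→192: 9 bp
  192→203: 11 bp
  203→212: 9 bp
  212→222: 10 bp
  222→230: 8 bp
  230→235: 5 bp
  235→244: 9 bp
  244→256: 12 bp
  256→265: 9 bp
  265→6 (wrap): 269-265+6 = 10 bp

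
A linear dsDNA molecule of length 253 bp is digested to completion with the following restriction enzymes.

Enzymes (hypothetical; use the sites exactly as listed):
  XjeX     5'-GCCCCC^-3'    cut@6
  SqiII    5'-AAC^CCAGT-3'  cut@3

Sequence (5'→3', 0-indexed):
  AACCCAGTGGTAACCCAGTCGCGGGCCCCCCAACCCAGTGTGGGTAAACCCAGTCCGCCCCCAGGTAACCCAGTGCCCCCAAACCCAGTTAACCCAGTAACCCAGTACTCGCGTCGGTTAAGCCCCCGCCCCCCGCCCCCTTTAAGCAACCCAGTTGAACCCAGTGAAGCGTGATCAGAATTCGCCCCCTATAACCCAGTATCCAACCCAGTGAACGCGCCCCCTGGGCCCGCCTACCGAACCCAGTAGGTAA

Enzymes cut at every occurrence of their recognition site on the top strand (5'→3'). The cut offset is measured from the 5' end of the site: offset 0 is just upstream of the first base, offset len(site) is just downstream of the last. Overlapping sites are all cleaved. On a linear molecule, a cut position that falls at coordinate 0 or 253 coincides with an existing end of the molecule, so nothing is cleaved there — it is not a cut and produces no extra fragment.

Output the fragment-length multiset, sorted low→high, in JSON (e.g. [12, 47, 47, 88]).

Scan for sites:
  XjeX GCCCCC/6: at [24, 56, 74, 121, 127, 134, 183, 218] ⇒ [30, 62, 80, 127, 133, 140, 189, 224]
  SqiII AACCCAGT/3: at [0, 11, 31, 46, 66, 81, 90, 98, 147, 157, 192, 204, 239] ⇒ [3, 14, 34, 49, 69, 84, 93, 101, 150, 160, 195, 207, 242]

All cut coordinates (distinct, sorted): [3, 14, 30, 34, 49, 62, 69, 80, 84, 93, 101, 127, 133, 140, 150, 160, 189, 195, 207, 224, 242]

Fragments:
  [0,3): 3 bp
  [3,14): 11 bp
  [14,30): 16 bp
  [30,34): 4 bp
  [34,49): 15 bp
  [49,62): 13 bp
  [62,69): 7 bp
  [69,80): 11 bp
  [80,84): 4 bp
  [84,93): 9 bp
  [93,101): 8 bp
  [101,127): 26 bp
  [127,133): 6 bp
  [133,140): 7 bp
  [140,150): 10 bp
  [150,160): 10 bp
  [160,189): 29 bp
  [189,195): 6 bp
  [195,207): 12 bp
  [207,224): 17 bp
  [224,242): 18 bp
  [242,253): 11 bp

[3,4,4,6,6,7,7,8,9,10,10,11,11,11,12,13,15,16,17,18,26,29]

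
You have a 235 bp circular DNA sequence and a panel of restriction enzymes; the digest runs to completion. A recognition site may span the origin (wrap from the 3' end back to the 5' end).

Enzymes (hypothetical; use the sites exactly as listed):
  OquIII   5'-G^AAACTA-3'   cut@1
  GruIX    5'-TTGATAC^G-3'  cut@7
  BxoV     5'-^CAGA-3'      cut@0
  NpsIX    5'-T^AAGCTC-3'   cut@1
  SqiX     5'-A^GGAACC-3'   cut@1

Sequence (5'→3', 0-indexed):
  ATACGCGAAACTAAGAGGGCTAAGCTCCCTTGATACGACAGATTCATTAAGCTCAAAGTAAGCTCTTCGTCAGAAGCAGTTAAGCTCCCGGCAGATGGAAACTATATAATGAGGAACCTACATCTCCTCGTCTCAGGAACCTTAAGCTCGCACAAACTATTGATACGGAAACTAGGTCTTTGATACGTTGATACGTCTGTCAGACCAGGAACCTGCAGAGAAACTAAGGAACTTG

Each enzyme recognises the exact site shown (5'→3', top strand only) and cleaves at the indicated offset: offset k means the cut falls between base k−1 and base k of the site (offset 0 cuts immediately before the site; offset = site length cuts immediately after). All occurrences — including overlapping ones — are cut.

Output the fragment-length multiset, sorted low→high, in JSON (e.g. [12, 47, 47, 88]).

Site scan:
  OquIII (GAAACTA, off=1): starts [6, 97, 167, 219] → cuts [7, 98, 168, 220]
  GruIX (TTGATACG, off=7): starts [29, 159, 179, 187, 232] → cuts [4, 36, 166, 186, 194]
  BxoV (CAGA, off=0): starts [38, 70, 91, 200, 215] → cuts [38, 70, 91, 200, 215]
  NpsIX (TAAGCTC, off=1): starts [20, 47, 58, 80, 142] → cuts [21, 48, 59, 81, 143]
  SqiX (AGGAACC, off=1): starts [111, 134, 206] → cuts [112, 135, 207]

All cut coordinates (distinct, sorted): [4, 7, 21, 36, 38, 48, 59, 70, 81, 91, 98, 112, 135, 143, 166, 168, 186, 194, 200, 207, 215, 220]

Fragment lengths:
  4→7: 3 bp
  7→21: 14 bp
  21→36: 15 bp
  36→38: 2 bp
  38→48: 10 bp
  48→59: 11 bp
  59→70: 11 bp
  70→81: 11 bp
  81→91: 10 bp
  91→98: 7 bp
  98→112: 14 bp
  112→135: 23 bp
  135→143: 8 bp
  143→166: 23 bp
  166→168: 2 bp
  168→186: 18 bp
  186→194: 8 bp
  194→200: 6 bp
  200→207: 7 bp
  207→215: 8 bp
  215→220: 5 bp
  220→4 (wrap): 235-220+4 = 19 bp

[2,2,3,5,6,7,7,8,8,8,10,10,11,11,11,14,14,15,18,19,23,23]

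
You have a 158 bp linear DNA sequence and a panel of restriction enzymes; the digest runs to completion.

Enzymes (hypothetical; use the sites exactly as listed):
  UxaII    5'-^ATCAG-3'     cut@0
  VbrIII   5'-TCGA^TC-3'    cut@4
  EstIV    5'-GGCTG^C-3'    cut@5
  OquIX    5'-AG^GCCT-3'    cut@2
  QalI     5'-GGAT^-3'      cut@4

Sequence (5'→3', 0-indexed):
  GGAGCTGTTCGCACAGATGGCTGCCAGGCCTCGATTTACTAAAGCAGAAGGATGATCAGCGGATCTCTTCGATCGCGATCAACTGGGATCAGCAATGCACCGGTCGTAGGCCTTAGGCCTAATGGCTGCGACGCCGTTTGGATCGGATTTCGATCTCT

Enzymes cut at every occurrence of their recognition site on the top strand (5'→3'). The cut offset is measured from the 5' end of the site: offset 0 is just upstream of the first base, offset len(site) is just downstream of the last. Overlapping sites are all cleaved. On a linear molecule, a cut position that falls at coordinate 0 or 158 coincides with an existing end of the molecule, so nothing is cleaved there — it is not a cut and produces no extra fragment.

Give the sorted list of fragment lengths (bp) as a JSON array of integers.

[1,2,4,5,5,5,7,8,10,12,15,15,20,23,26]

Per-enzyme occurrences:
  UxaII (ATCAG, off=0): starts [54, 87] → cuts [54, 87]
  VbrIII (TCGATC, off=4): starts [68, 149] → cuts [72, 153]
  EstIV (GGCTGC, off=5): starts [18, 123] → cuts [23, 128]
  OquIX (AGGCCT, off=2): starts [25, 107, 114] → cuts [27, 109, 116]
  QalI (GGAT, off=4): starts [49, 60, 85, 139, 144] → cuts [53, 64, 89, 143, 148]

All cut coordinates (distinct, sorted): [23, 27, 53, 54, 64, 72, 87, 89, 109, 116, 128, 143, 148, 153]

Fragments:
  [0,23): 23 bp
  [23,27): 4 bp
  [27,53): 26 bp
  [53,54): 1 bp
  [54,64): 10 bp
  [64,72): 8 bp
  [72,87): 15 bp
  [87,89): 2 bp
  [89,109): 20 bp
  [109,116): 7 bp
  [116,128): 12 bp
  [128,143): 15 bp
  [143,148): 5 bp
  [148,153): 5 bp
  [153,158): 5 bp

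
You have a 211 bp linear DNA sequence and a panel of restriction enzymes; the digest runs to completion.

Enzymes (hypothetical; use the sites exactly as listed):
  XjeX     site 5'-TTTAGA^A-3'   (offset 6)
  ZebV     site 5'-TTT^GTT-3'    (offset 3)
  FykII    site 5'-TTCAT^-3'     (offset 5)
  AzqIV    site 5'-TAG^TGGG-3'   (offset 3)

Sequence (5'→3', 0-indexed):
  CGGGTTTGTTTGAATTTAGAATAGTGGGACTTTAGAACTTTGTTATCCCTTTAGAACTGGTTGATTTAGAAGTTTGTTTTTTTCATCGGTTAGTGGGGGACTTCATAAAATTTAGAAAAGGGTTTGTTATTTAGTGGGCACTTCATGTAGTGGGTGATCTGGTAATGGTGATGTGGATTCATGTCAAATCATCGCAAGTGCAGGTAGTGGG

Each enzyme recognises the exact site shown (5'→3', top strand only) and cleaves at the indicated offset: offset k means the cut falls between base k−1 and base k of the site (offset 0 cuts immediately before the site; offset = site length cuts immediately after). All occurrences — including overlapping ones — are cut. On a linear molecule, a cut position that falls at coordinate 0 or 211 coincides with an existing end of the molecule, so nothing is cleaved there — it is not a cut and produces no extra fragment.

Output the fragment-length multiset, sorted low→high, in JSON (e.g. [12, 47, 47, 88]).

Site scan:
  XjeX (TTTAGAA, off=6): starts [14, 30, 49, 64, 110] → cuts [20, 36, 55, 70, 116]
  ZebV (TTTGTT, off=3): starts [4, 38, 72, 122] → cuts [7, 41, 75, 125]
  FykII (TTCAT, off=5): starts [81, 101, 141, 177] → cuts [86, 106, 146, 182]
  AzqIV (TAGTGGG, off=3): starts [21, 90, 131, 147, 204] → cuts [24, 93, 134, 150, 207]

Pooled cuts: [7, 20, 24, 36, 41, 55, 70, 75, 86, 93, 106, 116, 125, 134, 146, 150, 182, 207]

Fragments:
  [0,7): 7 bp
  [7,20): 13 bp
  [20,24): 4 bp
  [24,36): 12 bp
  [36,41): 5 bp
  [41,55): 14 bp
  [55,70): 15 bp
  [70,75): 5 bp
  [75,86): 11 bp
  [86,93): 7 bp
  [93,106): 13 bp
  [106,116): 10 bp
  [116,125): 9 bp
  [125,134): 9 bp
  [134,146): 12 bp
  [146,150): 4 bp
  [150,182): 32 bp
  [182,207): 25 bp
  [207,211): 4 bp

[4,4,4,5,5,7,7,9,9,10,11,12,12,13,13,14,15,25,32]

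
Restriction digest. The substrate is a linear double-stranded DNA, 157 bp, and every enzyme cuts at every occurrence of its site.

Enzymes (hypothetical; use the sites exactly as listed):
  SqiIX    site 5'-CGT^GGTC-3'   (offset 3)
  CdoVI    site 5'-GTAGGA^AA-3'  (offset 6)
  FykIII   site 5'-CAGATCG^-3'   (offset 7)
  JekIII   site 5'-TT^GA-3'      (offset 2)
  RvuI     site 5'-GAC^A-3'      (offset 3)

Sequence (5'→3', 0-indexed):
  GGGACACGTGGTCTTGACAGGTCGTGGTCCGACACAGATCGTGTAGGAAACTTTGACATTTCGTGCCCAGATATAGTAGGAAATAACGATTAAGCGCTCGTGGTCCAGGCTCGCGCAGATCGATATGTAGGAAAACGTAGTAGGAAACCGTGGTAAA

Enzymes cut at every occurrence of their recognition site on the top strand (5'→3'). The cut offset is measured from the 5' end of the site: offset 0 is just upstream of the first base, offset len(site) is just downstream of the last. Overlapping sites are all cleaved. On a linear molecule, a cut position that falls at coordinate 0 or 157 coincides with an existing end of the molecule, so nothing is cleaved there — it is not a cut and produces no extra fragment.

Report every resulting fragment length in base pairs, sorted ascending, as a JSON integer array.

Per-enzyme occurrences:
  SqiIX CGTGGTC/3: at [6, 22, 98] ⇒ [9, 25, 101]
  CdoVI GTAGGAAA/6: at [42, 75, 126, 139] ⇒ [48, 81, 132, 145]
  FykIII CAGATCG/7: at [34, 115] ⇒ [41, 122]
  JekIII TTGA/2: at [13, 52] ⇒ [15, 54]
  RvuI GACA/3: at [2, 15, 30, 54] ⇒ [5, 18, 33, 57]

All cut coordinates (distinct, sorted): [5, 9, 15, 18, 25, 33, 41, 48, 54, 57, 81, 101, 122, 132, 145]

Fragments:
  [0,5): 5 bp
  [5,9): 4 bp
  [9,15): 6 bp
  [15,18): 3 bp
  [18,25): 7 bp
  [25,33): 8 bp
  [33,41): 8 bp
  [41,48): 7 bp
  [48,54): 6 bp
  [54,57): 3 bp
  [57,81): 24 bp
  [81,101): 20 bp
  [101,122): 21 bp
  [122,132): 10 bp
  [132,145): 13 bp
  [145,157): 12 bp

[3,3,4,5,6,6,7,7,8,8,10,12,13,20,21,24]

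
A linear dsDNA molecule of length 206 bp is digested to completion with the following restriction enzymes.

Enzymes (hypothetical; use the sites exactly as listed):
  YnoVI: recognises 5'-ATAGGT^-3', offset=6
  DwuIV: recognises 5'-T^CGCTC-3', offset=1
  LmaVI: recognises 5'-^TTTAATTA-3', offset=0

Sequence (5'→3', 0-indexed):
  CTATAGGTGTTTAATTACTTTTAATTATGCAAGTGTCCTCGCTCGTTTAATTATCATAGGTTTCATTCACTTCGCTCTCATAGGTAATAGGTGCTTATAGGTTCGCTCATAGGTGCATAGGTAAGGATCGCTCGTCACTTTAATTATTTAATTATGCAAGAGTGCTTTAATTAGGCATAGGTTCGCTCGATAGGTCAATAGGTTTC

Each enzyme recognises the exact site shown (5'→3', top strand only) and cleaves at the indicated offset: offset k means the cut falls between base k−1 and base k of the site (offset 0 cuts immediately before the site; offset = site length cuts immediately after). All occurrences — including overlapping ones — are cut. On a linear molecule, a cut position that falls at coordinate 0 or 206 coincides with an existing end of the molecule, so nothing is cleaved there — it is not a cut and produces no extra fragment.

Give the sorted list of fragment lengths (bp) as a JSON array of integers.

Scan for sites:
  YnoVI (ATAGGT, off=6): starts [2, 55, 79, 86, 96, 108, 116, 176, 189, 197] → cuts [8, 61, 85, 92, 102, 114, 122, 182, 195, 203]
  DwuIV (TCGCTC, off=1): starts [38, 71, 102, 127, 182] → cuts [39, 72, 103, 128, 183]
  LmaVI (TTTAATTA, off=0): starts [9, 19, 45, 138, 146, 165] → cuts [9, 19, 45, 138, 146, 165]

Pooled cuts: [8, 9, 19, 39, 45, 61, 72, 85, 92, 102, 103, 114, 122, 128, 138, 146, 165, 182, 183, 195, 203]

Fragment lengths:
  [0,8): 8 bp
  [8,9): 1 bp
  [9,19): 10 bp
  [19,39): 20 bp
  [39,45): 6 bp
  [45,61): 16 bp
  [61,72): 11 bp
  [72,85): 13 bp
  [85,92): 7 bp
  [92,102): 10 bp
  [102,103): 1 bp
  [103,114): 11 bp
  [114,122): 8 bp
  [122,128): 6 bp
  [128,138): 10 bp
  [138,146): 8 bp
  [146,165): 19 bp
  [165,182): 17 bp
  [182,183): 1 bp
  [183,195): 12 bp
  [195,203): 8 bp
  [203,206): 3 bp

[1,1,1,3,6,6,7,8,8,8,8,10,10,10,11,11,12,13,16,17,19,20]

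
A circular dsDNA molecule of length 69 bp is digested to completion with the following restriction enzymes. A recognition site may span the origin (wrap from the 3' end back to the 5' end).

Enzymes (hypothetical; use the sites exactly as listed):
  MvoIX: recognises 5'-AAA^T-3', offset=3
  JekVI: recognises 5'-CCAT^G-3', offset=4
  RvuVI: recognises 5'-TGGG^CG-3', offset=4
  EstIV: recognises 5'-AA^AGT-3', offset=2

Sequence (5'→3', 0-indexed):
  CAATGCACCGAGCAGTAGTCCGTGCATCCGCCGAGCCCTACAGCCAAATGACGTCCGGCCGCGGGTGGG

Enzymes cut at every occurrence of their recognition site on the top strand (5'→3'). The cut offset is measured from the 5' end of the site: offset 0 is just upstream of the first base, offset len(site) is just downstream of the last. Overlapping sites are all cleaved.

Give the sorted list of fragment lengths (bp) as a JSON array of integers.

[69]

Scan for sites:
  MvoIX (AAAT, off=3): starts [45] → cuts [48]
  JekVI (CCATG, off=4): no sites
  RvuVI (TGGGCG, off=4): no sites
  EstIV (AAAGT, off=2): no sites

Pooled cuts: [48]

Fragments:
  48→48 (wrap): 69-48+48 = 69 bp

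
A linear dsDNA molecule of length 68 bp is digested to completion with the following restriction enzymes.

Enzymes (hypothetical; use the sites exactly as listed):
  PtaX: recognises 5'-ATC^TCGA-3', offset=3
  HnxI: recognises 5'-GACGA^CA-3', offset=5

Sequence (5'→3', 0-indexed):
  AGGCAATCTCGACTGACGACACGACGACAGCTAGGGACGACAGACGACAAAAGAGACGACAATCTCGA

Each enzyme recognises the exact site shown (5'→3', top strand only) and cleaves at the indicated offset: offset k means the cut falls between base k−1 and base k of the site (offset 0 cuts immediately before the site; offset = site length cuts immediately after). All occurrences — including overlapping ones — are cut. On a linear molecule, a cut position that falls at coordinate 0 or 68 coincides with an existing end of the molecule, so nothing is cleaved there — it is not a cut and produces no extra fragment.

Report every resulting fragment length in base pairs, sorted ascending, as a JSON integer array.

[4,5,7,8,8,11,12,13]

Site scan:
  PtaX ATCTCGA/3: at [5, 61] ⇒ [8, 64]
  HnxI GACGACA/5: at [14, 22, 35, 42, 54] ⇒ [19, 27, 40, 47, 59]

Pooled cuts: [8, 19, 27, 40, 47, 59, 64]

Fragments:
  [0,8): 8 bp
  [8,19): 11 bp
  [19,27): 8 bp
  [27,40): 13 bp
  [40,47): 7 bp
  [47,59): 12 bp
  [59,64): 5 bp
  [64,68): 4 bp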